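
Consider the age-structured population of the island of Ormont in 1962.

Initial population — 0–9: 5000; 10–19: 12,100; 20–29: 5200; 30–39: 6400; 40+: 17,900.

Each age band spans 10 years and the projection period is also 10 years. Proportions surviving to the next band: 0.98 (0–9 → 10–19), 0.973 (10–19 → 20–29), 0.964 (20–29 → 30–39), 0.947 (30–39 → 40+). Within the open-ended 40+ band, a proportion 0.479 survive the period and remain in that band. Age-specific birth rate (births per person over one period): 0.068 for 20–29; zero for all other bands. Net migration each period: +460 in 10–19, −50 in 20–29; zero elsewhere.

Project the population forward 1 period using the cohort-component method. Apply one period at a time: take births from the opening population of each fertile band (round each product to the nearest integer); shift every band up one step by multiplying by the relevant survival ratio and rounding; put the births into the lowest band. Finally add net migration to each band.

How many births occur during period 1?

[period 1]
Births: 5200 * 0.068 = 354
10–19: 5000 * 0.98 = 4900
20–29: 12100 * 0.973 = 11773
30–39: 5200 * 0.964 = 5013
40+: 6400 * 0.947 + 17900 * 0.479 = 6061 + 8574 = 14635
Net migration: 10–19 + 460 → 5360; 20–29 − 50 → 11723
→ [354, 5360, 11723, 5013, 14635]

354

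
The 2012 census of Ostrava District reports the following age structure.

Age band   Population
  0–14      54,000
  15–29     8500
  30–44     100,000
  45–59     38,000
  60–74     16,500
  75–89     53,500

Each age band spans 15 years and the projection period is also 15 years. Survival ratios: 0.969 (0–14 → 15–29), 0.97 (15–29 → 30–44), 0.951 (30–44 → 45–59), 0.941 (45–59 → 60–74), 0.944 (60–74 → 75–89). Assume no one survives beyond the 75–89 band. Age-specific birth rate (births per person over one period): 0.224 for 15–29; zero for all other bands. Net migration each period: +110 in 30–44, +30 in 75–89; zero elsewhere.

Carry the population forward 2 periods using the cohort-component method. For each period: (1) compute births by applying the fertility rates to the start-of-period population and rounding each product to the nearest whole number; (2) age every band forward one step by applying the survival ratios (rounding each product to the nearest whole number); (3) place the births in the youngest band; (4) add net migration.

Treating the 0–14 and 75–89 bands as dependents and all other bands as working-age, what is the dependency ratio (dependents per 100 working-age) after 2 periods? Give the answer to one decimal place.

30.3

Period 1:
Births: 8500 * 0.224 = 1904
15–29: 54000 * 0.969 = 52326
30–44: 8500 * 0.97 = 8245
45–59: 100000 * 0.951 = 95100
60–74: 38000 * 0.941 = 35758
75–89: 16500 * 0.944 = 15576
Net migration: 30–44 + 110 → 8355; 75–89 + 30 → 15606
Population now: 0–14=1904, 15–29=52326, 30–44=8355, 45–59=95100, 60–74=35758, 75–89=15606
Period 2:
Births: 52326 * 0.224 = 11721
15–29: 1904 * 0.969 = 1845
30–44: 52326 * 0.97 = 50756
45–59: 8355 * 0.951 = 7946
60–74: 95100 * 0.941 = 89489
75–89: 35758 * 0.944 = 33756
Net migration: 30–44 + 110 → 50866; 75–89 + 30 → 33786
Population now: 0–14=11721, 15–29=1845, 30–44=50866, 45–59=7946, 60–74=89489, 75–89=33786
Dependents (band 0–14 + band 75–89) = 11721 + 33786 = 45507; working-age = 150146; ratio = 45507/150146 × 100 = 30.3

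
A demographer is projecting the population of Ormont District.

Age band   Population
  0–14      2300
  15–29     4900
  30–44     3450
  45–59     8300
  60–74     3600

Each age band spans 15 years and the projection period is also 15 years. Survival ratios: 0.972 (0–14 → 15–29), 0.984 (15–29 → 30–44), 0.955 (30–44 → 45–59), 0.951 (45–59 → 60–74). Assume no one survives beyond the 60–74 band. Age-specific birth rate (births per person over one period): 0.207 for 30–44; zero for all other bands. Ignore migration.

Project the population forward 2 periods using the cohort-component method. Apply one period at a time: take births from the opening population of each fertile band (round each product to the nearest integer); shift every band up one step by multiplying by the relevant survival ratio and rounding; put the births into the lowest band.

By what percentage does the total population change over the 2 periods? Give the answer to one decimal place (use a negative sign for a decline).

-48.4

Period 1:
Births: 3450 × 0.207 = 714
15–29: 2300 × 0.972 = 2236
30–44: 4900 × 0.984 = 4822
45–59: 3450 × 0.955 = 3295
60–74: 8300 × 0.951 = 7893
Population now: 0–14=714, 15–29=2236, 30–44=4822, 45–59=3295, 60–74=7893
Period 2:
Births: 4822 × 0.207 = 998
15–29: 714 × 0.972 = 694
30–44: 2236 × 0.984 = 2200
45–59: 4822 × 0.955 = 4605
60–74: 3295 × 0.951 = 3134
Population now: 0–14=998, 15–29=694, 30–44=2200, 45–59=4605, 60–74=3134
Total: 22550 → 11631; change = -10919; percentage change = -48.4%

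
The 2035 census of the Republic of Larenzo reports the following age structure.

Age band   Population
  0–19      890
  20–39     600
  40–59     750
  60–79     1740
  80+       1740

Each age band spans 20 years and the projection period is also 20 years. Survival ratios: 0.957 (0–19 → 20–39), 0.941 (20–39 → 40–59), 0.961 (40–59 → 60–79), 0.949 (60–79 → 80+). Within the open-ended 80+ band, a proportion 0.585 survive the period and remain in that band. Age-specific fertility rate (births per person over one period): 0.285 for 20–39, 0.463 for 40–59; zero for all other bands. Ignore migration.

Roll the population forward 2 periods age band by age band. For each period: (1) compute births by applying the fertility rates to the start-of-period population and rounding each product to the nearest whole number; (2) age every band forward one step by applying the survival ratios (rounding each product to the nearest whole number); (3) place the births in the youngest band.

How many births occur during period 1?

518

Period 1:
Births: 600 * 0.285 = 171 ; 750 * 0.463 = 347 — total 518
20–39: 890 * 0.957 = 852
40–59: 600 * 0.941 = 565
60–79: 750 * 0.961 = 721
80+: 1740 * 0.949 + 1740 * 0.585 = 1651 + 1018 = 2669
→ [518, 852, 565, 721, 2669]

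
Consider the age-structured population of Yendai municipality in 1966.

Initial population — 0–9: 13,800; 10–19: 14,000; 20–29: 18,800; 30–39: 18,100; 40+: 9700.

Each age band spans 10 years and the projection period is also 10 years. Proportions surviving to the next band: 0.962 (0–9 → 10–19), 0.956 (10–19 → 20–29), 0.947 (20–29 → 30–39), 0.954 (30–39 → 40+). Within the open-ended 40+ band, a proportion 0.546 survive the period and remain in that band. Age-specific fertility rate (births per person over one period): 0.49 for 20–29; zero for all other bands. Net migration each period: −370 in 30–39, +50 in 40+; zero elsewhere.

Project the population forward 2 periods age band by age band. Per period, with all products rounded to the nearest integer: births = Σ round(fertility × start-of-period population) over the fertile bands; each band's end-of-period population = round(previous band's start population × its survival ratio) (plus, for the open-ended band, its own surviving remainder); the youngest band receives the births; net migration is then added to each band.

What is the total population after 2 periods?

69446

Call the groups 1 to 5, youngest first.
[period 1]
Births: 18800 × 0.49 = 9212
Group 2: 13800 × 0.962 = 13276
Group 3: 14000 × 0.956 = 13384
Group 4: 18800 × 0.947 = 17804
Group 5: 18100 × 0.954 + 9700 × 0.546 = 17267 + 5296 = 22563
Net migration: Group 4 − 370 → 17434; Group 5 + 50 → 22613
→ [9212, 13276, 13384, 17434, 22613]
[period 2]
Births: 13384 × 0.49 = 6558
Group 2: 9212 × 0.962 = 8862
Group 3: 13276 × 0.956 = 12692
Group 4: 13384 × 0.947 = 12675
Group 5: 17434 × 0.954 + 22613 × 0.546 = 16632 + 12347 = 28979
Net migration: Group 4 − 370 → 12305; Group 5 + 50 → 29029
→ [6558, 8862, 12692, 12305, 29029]
Total after period 2: 6558 + 8862 + 12692 + 12305 + 29029 = 69446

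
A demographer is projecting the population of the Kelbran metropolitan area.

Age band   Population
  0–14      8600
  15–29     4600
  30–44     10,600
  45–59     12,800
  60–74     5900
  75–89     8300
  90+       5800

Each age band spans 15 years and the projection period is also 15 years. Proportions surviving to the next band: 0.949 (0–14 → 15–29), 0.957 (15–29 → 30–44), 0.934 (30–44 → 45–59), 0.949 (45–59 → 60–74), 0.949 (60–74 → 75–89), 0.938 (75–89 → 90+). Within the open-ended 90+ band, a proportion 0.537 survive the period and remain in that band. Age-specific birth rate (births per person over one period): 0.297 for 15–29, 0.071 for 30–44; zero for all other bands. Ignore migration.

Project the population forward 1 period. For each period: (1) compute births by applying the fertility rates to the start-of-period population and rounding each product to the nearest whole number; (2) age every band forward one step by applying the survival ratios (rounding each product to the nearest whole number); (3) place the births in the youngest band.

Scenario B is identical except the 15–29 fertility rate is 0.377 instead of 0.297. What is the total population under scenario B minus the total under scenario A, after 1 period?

Period 1:
Births: 4600 × 0.297 = 1366  |  10600 × 0.071 = 753 — total 2119
15–29: 8600 × 0.949 = 8161
30–44: 4600 × 0.957 = 4402
45–59: 10600 × 0.934 = 9900
60–74: 12800 × 0.949 = 12147
75–89: 5900 × 0.949 = 5599
90+: 8300 × 0.938 + 5800 × 0.537 = 7785 + 3115 = 10900
End of period: [2119, 8161, 4402, 9900, 12147, 5599, 10900]
Scenario A total after 1 period: 53228
Scenario B projection —
Period 1:
Births: 4600 × 0.377 = 1734  |  10600 × 0.071 = 753 — total 2487
15–29: 8600 × 0.949 = 8161
30–44: 4600 × 0.957 = 4402
45–59: 10600 × 0.934 = 9900
60–74: 12800 × 0.949 = 12147
75–89: 5900 × 0.949 = 5599
90+: 8300 × 0.938 + 5800 × 0.537 = 7785 + 3115 = 10900
End of period: [2487, 8161, 4402, 9900, 12147, 5599, 10900]
Scenario B total after 1 period: 53596
Difference B − A = 53596 − 53228 = 368

368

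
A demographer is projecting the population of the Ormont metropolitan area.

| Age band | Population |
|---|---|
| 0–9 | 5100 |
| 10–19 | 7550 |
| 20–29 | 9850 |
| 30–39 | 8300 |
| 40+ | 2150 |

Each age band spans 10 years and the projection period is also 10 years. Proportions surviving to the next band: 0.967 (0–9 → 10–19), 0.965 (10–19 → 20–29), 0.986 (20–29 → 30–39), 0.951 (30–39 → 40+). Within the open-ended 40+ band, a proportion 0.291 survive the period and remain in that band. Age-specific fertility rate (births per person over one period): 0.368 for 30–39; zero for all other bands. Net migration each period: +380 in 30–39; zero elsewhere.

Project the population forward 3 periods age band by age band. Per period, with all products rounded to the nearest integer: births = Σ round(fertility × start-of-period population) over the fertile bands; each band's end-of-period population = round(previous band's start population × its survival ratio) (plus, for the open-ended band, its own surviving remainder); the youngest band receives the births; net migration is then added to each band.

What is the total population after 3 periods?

Call the bands 1 to 5, youngest first.
[period 1]
Births: 8300 * 0.368 = 3054
Band 2: 5100 * 0.967 = 4932
Band 3: 7550 * 0.965 = 7286
Band 4: 9850 * 0.986 = 9712
Band 5: 8300 * 0.951 + 2150 * 0.291 = 7893 + 626 = 8519
Net migration: Band 4 + 380 → 10092
→ [3054, 4932, 7286, 10092, 8519]
[period 2]
Births: 10092 * 0.368 = 3714
Band 2: 3054 * 0.967 = 2953
Band 3: 4932 * 0.965 = 4759
Band 4: 7286 * 0.986 = 7184
Band 5: 10092 * 0.951 + 8519 * 0.291 = 9597 + 2479 = 12076
Net migration: Band 4 + 380 → 7564
→ [3714, 2953, 4759, 7564, 12076]
[period 3]
Births: 7564 * 0.368 = 2784
Band 2: 3714 * 0.967 = 3591
Band 3: 2953 * 0.965 = 2850
Band 4: 4759 * 0.986 = 4692
Band 5: 7564 * 0.951 + 12076 * 0.291 = 7193 + 3514 = 10707
Net migration: Band 4 + 380 → 5072
→ [2784, 3591, 2850, 5072, 10707]
Total after period 3: 2784 + 3591 + 2850 + 5072 + 10707 = 25004

25004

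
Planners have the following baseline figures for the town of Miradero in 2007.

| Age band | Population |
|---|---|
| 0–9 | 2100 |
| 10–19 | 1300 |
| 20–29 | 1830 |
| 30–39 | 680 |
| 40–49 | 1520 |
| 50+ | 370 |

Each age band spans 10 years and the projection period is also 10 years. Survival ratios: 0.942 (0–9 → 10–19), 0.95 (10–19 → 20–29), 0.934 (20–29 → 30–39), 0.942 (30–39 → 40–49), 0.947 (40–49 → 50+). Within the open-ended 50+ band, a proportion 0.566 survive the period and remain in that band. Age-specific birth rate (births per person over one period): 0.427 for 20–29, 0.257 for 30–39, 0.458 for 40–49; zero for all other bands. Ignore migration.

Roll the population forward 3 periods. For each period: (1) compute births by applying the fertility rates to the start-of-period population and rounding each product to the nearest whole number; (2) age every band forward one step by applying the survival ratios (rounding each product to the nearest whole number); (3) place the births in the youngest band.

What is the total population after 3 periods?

Let group 1 be 0–9 through group 6 = 50+.
Period 1.
Births: 1830 × 0.427 = 781 ; 680 × 0.257 = 175 ; 1520 × 0.458 = 696 → total 1652
Group 2: 2100 × 0.942 = 1978
Group 3: 1300 × 0.95 = 1235
Group 4: 1830 × 0.934 = 1709
Group 5: 680 × 0.942 = 641
Group 6: 1520 × 0.947 + 370 × 0.566 = 1439 + 209 = 1648
Population now: 0–9=1652, 10–19=1978, 20–29=1235, 30–39=1709, 40–49=641, 50+=1648
Period 2.
Births: 1235 × 0.427 = 527 ; 1709 × 0.257 = 439 ; 641 × 0.458 = 294 → total 1260
Group 2: 1652 × 0.942 = 1556
Group 3: 1978 × 0.95 = 1879
Group 4: 1235 × 0.934 = 1153
Group 5: 1709 × 0.942 = 1610
Group 6: 641 × 0.947 + 1648 × 0.566 = 607 + 933 = 1540
Population now: 0–9=1260, 10–19=1556, 20–29=1879, 30–39=1153, 40–49=1610, 50+=1540
Period 3.
Births: 1879 × 0.427 = 802 ; 1153 × 0.257 = 296 ; 1610 × 0.458 = 737 → total 1835
Group 2: 1260 × 0.942 = 1187
Group 3: 1556 × 0.95 = 1478
Group 4: 1879 × 0.934 = 1755
Group 5: 1153 × 0.942 = 1086
Group 6: 1610 × 0.947 + 1540 × 0.566 = 1525 + 872 = 2397
Population now: 0–9=1835, 10–19=1187, 20–29=1478, 30–39=1755, 40–49=1086, 50+=2397
Total after period 3: 1835 + 1187 + 1478 + 1755 + 1086 + 2397 = 9738

9738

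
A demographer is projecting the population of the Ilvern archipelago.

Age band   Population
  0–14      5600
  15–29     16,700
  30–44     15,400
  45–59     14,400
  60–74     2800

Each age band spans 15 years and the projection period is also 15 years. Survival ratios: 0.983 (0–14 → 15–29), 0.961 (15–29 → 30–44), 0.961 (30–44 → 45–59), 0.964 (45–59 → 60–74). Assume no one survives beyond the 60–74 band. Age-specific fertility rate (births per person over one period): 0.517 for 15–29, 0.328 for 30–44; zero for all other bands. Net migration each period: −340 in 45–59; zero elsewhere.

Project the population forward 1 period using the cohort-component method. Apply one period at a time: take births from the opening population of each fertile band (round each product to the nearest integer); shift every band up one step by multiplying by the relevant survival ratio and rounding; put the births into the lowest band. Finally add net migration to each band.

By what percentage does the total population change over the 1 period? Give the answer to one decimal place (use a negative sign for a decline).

Numbering the bands 1..5 from youngest to oldest:
[period 1]
Births: 16700 × 0.517 = 8634 ; 15400 × 0.328 = 5051 → total 13685
Band 2: 5600 × 0.983 = 5505
Band 3: 16700 × 0.961 = 16049
Band 4: 15400 × 0.961 = 14799
Band 5: 14400 × 0.964 = 13882
Net migration: Band 4 − 340 → 14459
→ [13685, 5505, 16049, 14459, 13882]
Total: 54900 → 63580; change = 8680; percentage change = 15.8%

15.8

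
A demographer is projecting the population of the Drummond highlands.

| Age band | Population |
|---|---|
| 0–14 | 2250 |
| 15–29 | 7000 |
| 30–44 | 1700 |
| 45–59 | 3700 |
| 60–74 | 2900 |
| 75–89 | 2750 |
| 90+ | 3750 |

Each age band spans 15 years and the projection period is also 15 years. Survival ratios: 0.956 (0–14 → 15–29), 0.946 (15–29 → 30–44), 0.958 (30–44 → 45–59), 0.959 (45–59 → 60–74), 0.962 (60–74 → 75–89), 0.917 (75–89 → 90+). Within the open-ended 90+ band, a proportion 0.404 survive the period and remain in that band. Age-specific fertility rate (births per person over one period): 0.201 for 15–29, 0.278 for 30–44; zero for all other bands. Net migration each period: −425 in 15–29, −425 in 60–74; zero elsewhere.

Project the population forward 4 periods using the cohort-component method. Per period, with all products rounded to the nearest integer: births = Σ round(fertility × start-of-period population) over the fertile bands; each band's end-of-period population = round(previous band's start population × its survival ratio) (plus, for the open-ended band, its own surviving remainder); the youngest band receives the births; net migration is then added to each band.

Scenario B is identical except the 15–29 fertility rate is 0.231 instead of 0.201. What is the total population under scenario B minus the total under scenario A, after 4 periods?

Period 1.
Births: 7000 × 0.201 = 1407  |  1700 × 0.278 = 473 — total 1880
15–29: 2250 × 0.956 = 2151
30–44: 7000 × 0.946 = 6622
45–59: 1700 × 0.958 = 1629
60–74: 3700 × 0.959 = 3548
75–89: 2900 × 0.962 = 2790
90+: 2750 × 0.917 + 3750 × 0.404 = 2522 + 1515 = 4037
Net migration: 15–29 − 425 → 1726; 60–74 − 425 → 3123
Population now: 0–14=1880, 15–29=1726, 30–44=6622, 45–59=1629, 60–74=3123, 75–89=2790, 90+=4037
Period 2.
Births: 1726 × 0.201 = 347  |  6622 × 0.278 = 1841 — total 2188
15–29: 1880 × 0.956 = 1797
30–44: 1726 × 0.946 = 1633
45–59: 6622 × 0.958 = 6344
60–74: 1629 × 0.959 = 1562
75–89: 3123 × 0.962 = 3004
90+: 2790 × 0.917 + 4037 × 0.404 = 2558 + 1631 = 4189
Net migration: 15–29 − 425 → 1372; 60–74 − 425 → 1137
Population now: 0–14=2188, 15–29=1372, 30–44=1633, 45–59=6344, 60–74=1137, 75–89=3004, 90+=4189
Period 3.
Births: 1372 × 0.201 = 276  |  1633 × 0.278 = 454 — total 730
15–29: 2188 × 0.956 = 2092
30–44: 1372 × 0.946 = 1298
45–59: 1633 × 0.958 = 1564
60–74: 6344 × 0.959 = 6084
75–89: 1137 × 0.962 = 1094
90+: 3004 × 0.917 + 4189 × 0.404 = 2755 + 1692 = 4447
Net migration: 15–29 − 425 → 1667; 60–74 − 425 → 5659
Population now: 0–14=730, 15–29=1667, 30–44=1298, 45–59=1564, 60–74=5659, 75–89=1094, 90+=4447
Period 4.
Births: 1667 × 0.201 = 335  |  1298 × 0.278 = 361 — total 696
15–29: 730 × 0.956 = 698
30–44: 1667 × 0.946 = 1577
45–59: 1298 × 0.958 = 1243
60–74: 1564 × 0.959 = 1500
75–89: 5659 × 0.962 = 5444
90+: 1094 × 0.917 + 4447 × 0.404 = 1003 + 1797 = 2800
Net migration: 15–29 − 425 → 273; 60–74 − 425 → 1075
Population now: 0–14=696, 15–29=273, 30–44=1577, 45–59=1243, 60–74=1075, 75–89=5444, 90+=2800
Scenario A total after 4 periods: 13108
Scenario B projection —
Period 1.
Births: 7000 × 0.231 = 1617  |  1700 × 0.278 = 473 — total 2090
15–29: 2250 × 0.956 = 2151
30–44: 7000 × 0.946 = 6622
45–59: 1700 × 0.958 = 1629
60–74: 3700 × 0.959 = 3548
75–89: 2900 × 0.962 = 2790
90+: 2750 × 0.917 + 3750 × 0.404 = 2522 + 1515 = 4037
Net migration: 15–29 − 425 → 1726; 60–74 − 425 → 3123
Population now: 0–14=2090, 15–29=1726, 30–44=6622, 45–59=1629, 60–74=3123, 75–89=2790, 90+=4037
Period 2.
Births: 1726 × 0.231 = 399  |  6622 × 0.278 = 1841 — total 2240
15–29: 2090 × 0.956 = 1998
30–44: 1726 × 0.946 = 1633
45–59: 6622 × 0.958 = 6344
60–74: 1629 × 0.959 = 1562
75–89: 3123 × 0.962 = 3004
90+: 2790 × 0.917 + 4037 × 0.404 = 2558 + 1631 = 4189
Net migration: 15–29 − 425 → 1573; 60–74 − 425 → 1137
Population now: 0–14=2240, 15–29=1573, 30–44=1633, 45–59=6344, 60–74=1137, 75–89=3004, 90+=4189
Period 3.
Births: 1573 × 0.231 = 363  |  1633 × 0.278 = 454 — total 817
15–29: 2240 × 0.956 = 2141
30–44: 1573 × 0.946 = 1488
45–59: 1633 × 0.958 = 1564
60–74: 6344 × 0.959 = 6084
75–89: 1137 × 0.962 = 1094
90+: 3004 × 0.917 + 4189 × 0.404 = 2755 + 1692 = 4447
Net migration: 15–29 − 425 → 1716; 60–74 − 425 → 5659
Population now: 0–14=817, 15–29=1716, 30–44=1488, 45–59=1564, 60–74=5659, 75–89=1094, 90+=4447
Period 4.
Births: 1716 × 0.231 = 396  |  1488 × 0.278 = 414 — total 810
15–29: 817 × 0.956 = 781
30–44: 1716 × 0.946 = 1623
45–59: 1488 × 0.958 = 1426
60–74: 1564 × 0.959 = 1500
75–89: 5659 × 0.962 = 5444
90+: 1094 × 0.917 + 4447 × 0.404 = 1003 + 1797 = 2800
Net migration: 15–29 − 425 → 356; 60–74 − 425 → 1075
Population now: 0–14=810, 15–29=356, 30–44=1623, 45–59=1426, 60–74=1075, 75–89=5444, 90+=2800
Scenario B total after 4 periods: 13534
Difference B − A = 13534 − 13108 = 426

426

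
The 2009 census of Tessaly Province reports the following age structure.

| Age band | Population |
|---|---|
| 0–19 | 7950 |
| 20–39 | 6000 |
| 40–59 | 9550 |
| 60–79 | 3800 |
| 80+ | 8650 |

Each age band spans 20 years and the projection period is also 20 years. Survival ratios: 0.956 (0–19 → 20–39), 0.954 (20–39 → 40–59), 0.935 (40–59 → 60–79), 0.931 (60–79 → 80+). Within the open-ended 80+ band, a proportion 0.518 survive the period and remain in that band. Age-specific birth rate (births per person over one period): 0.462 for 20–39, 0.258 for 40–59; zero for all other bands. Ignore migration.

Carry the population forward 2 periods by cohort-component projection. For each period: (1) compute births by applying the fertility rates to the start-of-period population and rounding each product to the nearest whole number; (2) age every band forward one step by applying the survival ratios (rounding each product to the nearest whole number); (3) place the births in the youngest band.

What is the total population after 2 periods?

35063

Period 1.
Births: 6000 × 0.462 = 2772 ; 9550 × 0.258 = 2464 → total 5236
20–39: 7950 × 0.956 = 7600
40–59: 6000 × 0.954 = 5724
60–79: 9550 × 0.935 = 8929
80+: 3800 × 0.931 + 8650 × 0.518 = 3538 + 4481 = 8019
→ [5236, 7600, 5724, 8929, 8019]
Period 2.
Births: 7600 × 0.462 = 3511 ; 5724 × 0.258 = 1477 → total 4988
20–39: 5236 × 0.956 = 5006
40–59: 7600 × 0.954 = 7250
60–79: 5724 × 0.935 = 5352
80+: 8929 × 0.931 + 8019 × 0.518 = 8313 + 4154 = 12467
→ [4988, 5006, 7250, 5352, 12467]
Total after period 2: 4988 + 5006 + 7250 + 5352 + 12467 = 35063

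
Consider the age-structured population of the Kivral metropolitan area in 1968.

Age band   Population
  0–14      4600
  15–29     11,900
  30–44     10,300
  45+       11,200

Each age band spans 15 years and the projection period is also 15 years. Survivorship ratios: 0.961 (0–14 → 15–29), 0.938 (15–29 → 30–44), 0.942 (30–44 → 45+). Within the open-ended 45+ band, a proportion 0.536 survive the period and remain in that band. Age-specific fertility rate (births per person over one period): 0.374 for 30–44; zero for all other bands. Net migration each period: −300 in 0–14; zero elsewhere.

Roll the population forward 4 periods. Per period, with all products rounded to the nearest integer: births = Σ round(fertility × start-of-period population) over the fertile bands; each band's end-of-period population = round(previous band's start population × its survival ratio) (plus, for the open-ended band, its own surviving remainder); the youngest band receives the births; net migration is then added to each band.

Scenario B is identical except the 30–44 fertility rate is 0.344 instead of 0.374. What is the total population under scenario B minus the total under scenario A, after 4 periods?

Let band 1 be 0–14 through band 4 = 45+.
[period 1]
Births: 10300 * 0.374 = 3852
Band 2: 4600 * 0.961 = 4421
Band 3: 11900 * 0.938 = 11162
Band 4: 10300 * 0.942 + 11200 * 0.536 = 9703 + 6003 = 15706
Net migration: Band 1 − 300 → 3552
→ [3552, 4421, 11162, 15706]
[period 2]
Births: 11162 * 0.374 = 4175
Band 2: 3552 * 0.961 = 3413
Band 3: 4421 * 0.938 = 4147
Band 4: 11162 * 0.942 + 15706 * 0.536 = 10515 + 8418 = 18933
Net migration: Band 1 − 300 → 3875
→ [3875, 3413, 4147, 18933]
[period 3]
Births: 4147 * 0.374 = 1551
Band 2: 3875 * 0.961 = 3724
Band 3: 3413 * 0.938 = 3201
Band 4: 4147 * 0.942 + 18933 * 0.536 = 3906 + 10148 = 14054
Net migration: Band 1 − 300 → 1251
→ [1251, 3724, 3201, 14054]
[period 4]
Births: 3201 * 0.374 = 1197
Band 2: 1251 * 0.961 = 1202
Band 3: 3724 * 0.938 = 3493
Band 4: 3201 * 0.942 + 14054 * 0.536 = 3015 + 7533 = 10548
Net migration: Band 1 − 300 → 897
→ [897, 1202, 3493, 10548]
Scenario A total after 4 periods: 16140
Scenario B projection —
[period 1]
Births: 10300 * 0.344 = 3543
Band 2: 4600 * 0.961 = 4421
Band 3: 11900 * 0.938 = 11162
Band 4: 10300 * 0.942 + 11200 * 0.536 = 9703 + 6003 = 15706
Net migration: Band 1 − 300 → 3243
→ [3243, 4421, 11162, 15706]
[period 2]
Births: 11162 * 0.344 = 3840
Band 2: 3243 * 0.961 = 3117
Band 3: 4421 * 0.938 = 4147
Band 4: 11162 * 0.942 + 15706 * 0.536 = 10515 + 8418 = 18933
Net migration: Band 1 − 300 → 3540
→ [3540, 3117, 4147, 18933]
[period 3]
Births: 4147 * 0.344 = 1427
Band 2: 3540 * 0.961 = 3402
Band 3: 3117 * 0.938 = 2924
Band 4: 4147 * 0.942 + 18933 * 0.536 = 3906 + 10148 = 14054
Net migration: Band 1 − 300 → 1127
→ [1127, 3402, 2924, 14054]
[period 4]
Births: 2924 * 0.344 = 1006
Band 2: 1127 * 0.961 = 1083
Band 3: 3402 * 0.938 = 3191
Band 4: 2924 * 0.942 + 14054 * 0.536 = 2754 + 7533 = 10287
Net migration: Band 1 − 300 → 706
→ [706, 1083, 3191, 10287]
Scenario B total after 4 periods: 15267
Difference B − A = 15267 − 16140 = -873

-873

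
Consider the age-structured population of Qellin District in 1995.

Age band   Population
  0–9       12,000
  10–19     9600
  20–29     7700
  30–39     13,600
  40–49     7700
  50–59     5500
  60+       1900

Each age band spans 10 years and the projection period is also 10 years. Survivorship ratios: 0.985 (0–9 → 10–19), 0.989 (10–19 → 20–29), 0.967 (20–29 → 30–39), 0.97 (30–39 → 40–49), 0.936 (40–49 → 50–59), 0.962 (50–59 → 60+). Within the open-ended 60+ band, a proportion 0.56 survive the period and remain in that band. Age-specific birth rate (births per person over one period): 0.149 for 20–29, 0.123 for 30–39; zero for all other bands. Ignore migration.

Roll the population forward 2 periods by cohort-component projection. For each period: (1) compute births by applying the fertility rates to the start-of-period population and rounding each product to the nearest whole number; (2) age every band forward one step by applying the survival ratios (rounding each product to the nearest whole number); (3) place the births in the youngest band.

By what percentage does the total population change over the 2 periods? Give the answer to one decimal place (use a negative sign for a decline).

Numbering the groups 1..7 from youngest to oldest:
Period 1:
Births: 7700 * 0.149 = 1147, 13600 * 0.123 = 1673 → 2820
Group 2: 12000 * 0.985 = 11820
Group 3: 9600 * 0.989 = 9494
Group 4: 7700 * 0.967 = 7446
Group 5: 13600 * 0.97 = 13192
Group 6: 7700 * 0.936 = 7207
Group 7: 5500 * 0.962 + 1900 * 0.56 = 5291 + 1064 = 6355
End of period: [2820, 11820, 9494, 7446, 13192, 7207, 6355]
Period 2:
Births: 9494 * 0.149 = 1415, 7446 * 0.123 = 916 → 2331
Group 2: 2820 * 0.985 = 2778
Group 3: 11820 * 0.989 = 11690
Group 4: 9494 * 0.967 = 9181
Group 5: 7446 * 0.97 = 7223
Group 6: 13192 * 0.936 = 12348
Group 7: 7207 * 0.962 + 6355 * 0.56 = 6933 + 3559 = 10492
End of period: [2331, 2778, 11690, 9181, 7223, 12348, 10492]
Total: 58000 → 56043; change = -1957; percentage change = -3.4%

-3.4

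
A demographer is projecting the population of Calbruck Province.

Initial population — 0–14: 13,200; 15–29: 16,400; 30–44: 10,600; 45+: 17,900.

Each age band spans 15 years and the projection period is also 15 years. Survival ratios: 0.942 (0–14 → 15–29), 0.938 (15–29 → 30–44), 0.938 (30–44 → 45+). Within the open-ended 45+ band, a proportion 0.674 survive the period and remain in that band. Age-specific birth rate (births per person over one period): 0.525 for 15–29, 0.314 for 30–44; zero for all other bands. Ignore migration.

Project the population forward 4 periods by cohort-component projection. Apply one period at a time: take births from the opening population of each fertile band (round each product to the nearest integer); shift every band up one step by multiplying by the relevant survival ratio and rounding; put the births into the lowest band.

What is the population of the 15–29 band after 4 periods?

9011

[period 1]
Births: 16400 * 0.525 = 8610  |  10600 * 0.314 = 3328 → total 11938
15–29: 13200 * 0.942 = 12434
30–44: 16400 * 0.938 = 15383
45+: 10600 * 0.938 + 17900 * 0.674 = 9943 + 12065 = 22008
End of period: [11938, 12434, 15383, 22008]
[period 2]
Births: 12434 * 0.525 = 6528  |  15383 * 0.314 = 4830 → total 11358
15–29: 11938 * 0.942 = 11246
30–44: 12434 * 0.938 = 11663
45+: 15383 * 0.938 + 22008 * 0.674 = 14429 + 14833 = 29262
End of period: [11358, 11246, 11663, 29262]
[period 3]
Births: 11246 * 0.525 = 5904  |  11663 * 0.314 = 3662 → total 9566
15–29: 11358 * 0.942 = 10699
30–44: 11246 * 0.938 = 10549
45+: 11663 * 0.938 + 29262 * 0.674 = 10940 + 19723 = 30663
End of period: [9566, 10699, 10549, 30663]
[period 4]
Births: 10699 * 0.525 = 5617  |  10549 * 0.314 = 3312 → total 8929
15–29: 9566 * 0.942 = 9011
30–44: 10699 * 0.938 = 10036
45+: 10549 * 0.938 + 30663 * 0.674 = 9895 + 20667 = 30562
End of period: [8929, 9011, 10036, 30562]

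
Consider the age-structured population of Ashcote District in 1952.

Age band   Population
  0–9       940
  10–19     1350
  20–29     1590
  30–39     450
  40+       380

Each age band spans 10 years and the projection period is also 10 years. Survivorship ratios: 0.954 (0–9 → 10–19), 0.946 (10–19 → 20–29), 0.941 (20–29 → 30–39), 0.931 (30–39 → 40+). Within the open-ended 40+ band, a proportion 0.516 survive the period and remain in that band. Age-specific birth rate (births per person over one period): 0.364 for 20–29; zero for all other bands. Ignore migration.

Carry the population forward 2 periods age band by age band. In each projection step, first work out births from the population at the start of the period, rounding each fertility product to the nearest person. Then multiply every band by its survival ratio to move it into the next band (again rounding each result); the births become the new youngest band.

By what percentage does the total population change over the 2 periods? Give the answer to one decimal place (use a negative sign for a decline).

1.4

— Period 1 —
Births: 1590 × 0.364 = 579
10–19: 940 × 0.954 = 897
20–29: 1350 × 0.946 = 1277
30–39: 1590 × 0.941 = 1496
40+: 450 × 0.931 + 380 × 0.516 = 419 + 196 = 615
End of period: [579, 897, 1277, 1496, 615]
— Period 2 —
Births: 1277 × 0.364 = 465
10–19: 579 × 0.954 = 552
20–29: 897 × 0.946 = 849
30–39: 1277 × 0.941 = 1202
40+: 1496 × 0.931 + 615 × 0.516 = 1393 + 317 = 1710
End of period: [465, 552, 849, 1202, 1710]
Total: 4710 → 4778; change = 68; percentage change = 1.4%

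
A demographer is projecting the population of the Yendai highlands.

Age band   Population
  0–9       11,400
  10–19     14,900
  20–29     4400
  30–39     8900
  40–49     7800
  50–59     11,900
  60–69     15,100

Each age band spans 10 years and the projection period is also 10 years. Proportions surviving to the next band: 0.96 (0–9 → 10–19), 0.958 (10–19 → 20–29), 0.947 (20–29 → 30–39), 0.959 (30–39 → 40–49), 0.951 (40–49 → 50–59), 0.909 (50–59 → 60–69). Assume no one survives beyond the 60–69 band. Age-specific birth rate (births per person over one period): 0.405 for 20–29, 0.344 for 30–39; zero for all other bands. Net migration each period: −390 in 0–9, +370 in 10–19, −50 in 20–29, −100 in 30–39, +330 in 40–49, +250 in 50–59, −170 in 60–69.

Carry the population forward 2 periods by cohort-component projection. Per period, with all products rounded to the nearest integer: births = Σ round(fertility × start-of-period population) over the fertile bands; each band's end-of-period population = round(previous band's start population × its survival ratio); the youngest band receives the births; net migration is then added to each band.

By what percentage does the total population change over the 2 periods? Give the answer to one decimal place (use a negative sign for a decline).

Numbering the bands 1..7 from youngest to oldest:
After projecting period 1:
Births: 4400 * 0.405 = 1782 ; 8900 * 0.344 = 3062 → total 4844
Band 2: 11400 * 0.96 = 10944
Band 3: 14900 * 0.958 = 14274
Band 4: 4400 * 0.947 = 4167
Band 5: 8900 * 0.959 = 8535
Band 6: 7800 * 0.951 = 7418
Band 7: 11900 * 0.909 = 10817
Net migration: Band 1 − 390 → 4454; Band 2 + 370 → 11314; Band 3 − 50 → 14224; Band 4 − 100 → 4067; Band 5 + 330 → 8865; Band 6 + 250 → 7668; Band 7 − 170 → 10647
End of period: [4454, 11314, 14224, 4067, 8865, 7668, 10647]
After projecting period 2:
Births: 14224 * 0.405 = 5761 ; 4067 * 0.344 = 1399 → total 7160
Band 2: 4454 * 0.96 = 4276
Band 3: 11314 * 0.958 = 10839
Band 4: 14224 * 0.947 = 13470
Band 5: 4067 * 0.959 = 3900
Band 6: 8865 * 0.951 = 8431
Band 7: 7668 * 0.909 = 6970
Net migration: Band 1 − 390 → 6770; Band 2 + 370 → 4646; Band 3 − 50 → 10789; Band 4 − 100 → 13370; Band 5 + 330 → 4230; Band 6 + 250 → 8681; Band 7 − 170 → 6800
End of period: [6770, 4646, 10789, 13370, 4230, 8681, 6800]
Total: 74400 → 55286; change = -19114; percentage change = -25.7%

-25.7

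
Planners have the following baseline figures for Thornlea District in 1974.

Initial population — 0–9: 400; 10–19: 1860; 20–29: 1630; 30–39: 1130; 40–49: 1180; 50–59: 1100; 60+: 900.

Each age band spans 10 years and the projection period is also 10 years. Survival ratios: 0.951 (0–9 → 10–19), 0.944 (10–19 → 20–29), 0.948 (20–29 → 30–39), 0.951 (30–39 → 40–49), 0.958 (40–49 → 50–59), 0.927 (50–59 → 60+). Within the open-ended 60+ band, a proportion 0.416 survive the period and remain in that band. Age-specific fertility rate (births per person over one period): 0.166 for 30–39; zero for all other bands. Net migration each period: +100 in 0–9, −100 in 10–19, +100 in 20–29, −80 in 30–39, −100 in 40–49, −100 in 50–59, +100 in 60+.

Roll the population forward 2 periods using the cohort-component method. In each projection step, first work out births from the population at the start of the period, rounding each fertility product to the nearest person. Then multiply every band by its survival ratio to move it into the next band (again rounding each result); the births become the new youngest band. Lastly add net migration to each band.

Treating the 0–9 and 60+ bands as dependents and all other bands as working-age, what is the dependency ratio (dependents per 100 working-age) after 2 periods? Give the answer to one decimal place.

— Period 1 —
Births: 1130 × 0.166 = 188
10–19: 400 × 0.951 = 380
20–29: 1860 × 0.944 = 1756
30–39: 1630 × 0.948 = 1545
40–49: 1130 × 0.951 = 1075
50–59: 1180 × 0.958 = 1130
60+: 1100 × 0.927 + 900 × 0.416 = 1020 + 374 = 1394
Net migration: 0–9 + 100 → 288; 10–19 − 100 → 280; 20–29 + 100 → 1856; 30–39 − 80 → 1465; 40–49 − 100 → 975; 50–59 − 100 → 1030; 60+ + 100 → 1494
Giving 288 / 280 / 1856 / 1465 / 975 / 1030 / 1494.
— Period 2 —
Births: 1465 × 0.166 = 243
10–19: 288 × 0.951 = 274
20–29: 280 × 0.944 = 264
30–39: 1856 × 0.948 = 1759
40–49: 1465 × 0.951 = 1393
50–59: 975 × 0.958 = 934
60+: 1030 × 0.927 + 1494 × 0.416 = 955 + 622 = 1577
Net migration: 0–9 + 100 → 343; 10–19 − 100 → 174; 20–29 + 100 → 364; 30–39 − 80 → 1679; 40–49 − 100 → 1293; 50–59 − 100 → 834; 60+ + 100 → 1677
Giving 343 / 174 / 364 / 1679 / 1293 / 834 / 1677.
Dependents (band 0–9 + band 60+) = 343 + 1677 = 2020; working-age = 4344; ratio = 2020/4344 × 100 = 46.5

46.5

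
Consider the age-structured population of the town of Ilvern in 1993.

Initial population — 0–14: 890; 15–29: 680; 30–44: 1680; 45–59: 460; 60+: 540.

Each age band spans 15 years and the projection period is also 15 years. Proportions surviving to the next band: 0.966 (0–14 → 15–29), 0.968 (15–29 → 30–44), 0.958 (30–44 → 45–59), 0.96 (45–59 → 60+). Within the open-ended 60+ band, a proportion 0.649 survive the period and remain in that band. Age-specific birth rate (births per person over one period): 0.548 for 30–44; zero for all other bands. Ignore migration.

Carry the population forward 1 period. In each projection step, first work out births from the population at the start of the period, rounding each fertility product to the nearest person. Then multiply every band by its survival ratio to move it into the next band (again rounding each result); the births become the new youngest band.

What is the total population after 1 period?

4840

After projecting period 1:
Births: 1680 * 0.548 = 921
15–29: 890 * 0.966 = 860
30–44: 680 * 0.968 = 658
45–59: 1680 * 0.958 = 1609
60+: 460 * 0.96 + 540 * 0.649 = 442 + 350 = 792
→ [921, 860, 658, 1609, 792]
Total after period 1: 921 + 860 + 658 + 1609 + 792 = 4840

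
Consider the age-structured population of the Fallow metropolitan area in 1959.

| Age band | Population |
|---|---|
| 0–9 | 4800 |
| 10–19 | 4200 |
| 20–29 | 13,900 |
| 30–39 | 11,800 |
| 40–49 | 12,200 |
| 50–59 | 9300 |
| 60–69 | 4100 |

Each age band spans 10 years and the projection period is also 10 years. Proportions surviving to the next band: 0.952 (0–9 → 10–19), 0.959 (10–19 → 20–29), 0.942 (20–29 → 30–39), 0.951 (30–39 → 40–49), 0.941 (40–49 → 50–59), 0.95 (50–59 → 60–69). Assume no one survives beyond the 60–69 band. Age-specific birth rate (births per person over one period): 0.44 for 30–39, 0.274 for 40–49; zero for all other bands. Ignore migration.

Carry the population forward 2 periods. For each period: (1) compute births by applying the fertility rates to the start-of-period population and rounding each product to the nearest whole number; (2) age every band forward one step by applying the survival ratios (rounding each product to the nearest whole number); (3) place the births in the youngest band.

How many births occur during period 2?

8836

Period 1.
Births: 11800 × 0.44 = 5192, 12200 × 0.274 = 3343 ⇒ total 8535
10–19: 4800 × 0.952 = 4570
20–29: 4200 × 0.959 = 4028
30–39: 13900 × 0.942 = 13094
40–49: 11800 × 0.951 = 11222
50–59: 12200 × 0.941 = 11480
60–69: 9300 × 0.95 = 8835
Population now: 0–9=8535, 10–19=4570, 20–29=4028, 30–39=13094, 40–49=11222, 50–59=11480, 60–69=8835
Period 2.
Births: 13094 × 0.44 = 5761, 11222 × 0.274 = 3075 ⇒ total 8836
10–19: 8535 × 0.952 = 8125
20–29: 4570 × 0.959 = 4383
30–39: 4028 × 0.942 = 3794
40–49: 13094 × 0.951 = 12452
50–59: 11222 × 0.941 = 10560
60–69: 11480 × 0.95 = 10906
Population now: 0–9=8836, 10–19=8125, 20–29=4383, 30–39=3794, 40–49=12452, 50–59=10560, 60–69=10906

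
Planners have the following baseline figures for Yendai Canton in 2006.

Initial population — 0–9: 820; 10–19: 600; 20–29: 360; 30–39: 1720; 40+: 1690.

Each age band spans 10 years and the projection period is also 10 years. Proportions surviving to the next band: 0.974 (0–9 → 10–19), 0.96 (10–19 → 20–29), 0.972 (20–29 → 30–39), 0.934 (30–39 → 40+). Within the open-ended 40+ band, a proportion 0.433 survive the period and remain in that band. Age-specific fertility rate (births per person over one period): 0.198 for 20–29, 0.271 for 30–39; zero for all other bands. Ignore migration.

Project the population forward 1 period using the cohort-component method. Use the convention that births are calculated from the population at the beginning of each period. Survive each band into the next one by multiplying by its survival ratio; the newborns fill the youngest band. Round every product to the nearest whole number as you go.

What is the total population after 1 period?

4600

Period 1.
Births: 360 × 0.198 = 71, 1720 × 0.271 = 466 ⇒ total 537
10–19: 820 × 0.974 = 799
20–29: 600 × 0.96 = 576
30–39: 360 × 0.972 = 350
40+: 1720 × 0.934 + 1690 × 0.433 = 1606 + 732 = 2338
End of period: [537, 799, 576, 350, 2338]
Total after period 1: 537 + 799 + 576 + 350 + 2338 = 4600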